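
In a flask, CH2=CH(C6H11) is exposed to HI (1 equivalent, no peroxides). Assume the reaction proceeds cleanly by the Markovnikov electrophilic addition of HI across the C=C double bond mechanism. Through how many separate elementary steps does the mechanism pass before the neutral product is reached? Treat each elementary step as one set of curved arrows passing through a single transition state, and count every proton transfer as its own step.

3

Step 1: Protonation of the alkene by HI: the π bond acts as the nucleophile and picks up H⁺, giving the more stable (Markovnikov) secondary carbocation. The H–I bond breaks heterolytically, releasing I⁻.
Step 2: A hydride (H with its bonding pair) migrates from the adjacent cyclohexyl carbon to the cationic centre — a 1,2-hydride shift — upgrading the secondary cation to a tertiary one.
Step 3: The I⁻ anion donates a lone pair to the carbocation, forming the new C–I σ-bond and giving the neutral alkyl halide.
Total: 3 elementary steps.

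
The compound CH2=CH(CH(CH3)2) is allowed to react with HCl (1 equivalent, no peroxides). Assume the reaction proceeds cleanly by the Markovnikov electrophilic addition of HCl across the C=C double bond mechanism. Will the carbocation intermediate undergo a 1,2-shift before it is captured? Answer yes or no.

yes

The first-formed carbocation is secondary.
The adjacent isopropyl carbon already bears 2 other carbon substituents and has a hydrogen to migrate; after a 1,2-hydride shift from that carbon the positive charge sits on a tertiary centre.
Tertiary is more stable than secondary, so the shift occurs.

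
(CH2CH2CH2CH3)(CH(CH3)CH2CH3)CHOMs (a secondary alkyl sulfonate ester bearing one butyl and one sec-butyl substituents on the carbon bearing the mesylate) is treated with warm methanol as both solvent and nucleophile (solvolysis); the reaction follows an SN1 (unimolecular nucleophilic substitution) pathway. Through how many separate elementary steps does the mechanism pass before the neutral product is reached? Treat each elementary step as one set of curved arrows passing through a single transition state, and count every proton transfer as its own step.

Step 1: Rate-determining heterolysis of the C–O bond gives MsO⁻ and a secondary carbocation.
Step 2: Carbocation rearrangement: a 1,2-hydride shift from the adjacent sec-butyl carbon converts the initially-formed secondary cation into the more stable tertiary cation.
Step 3: A lone pair on the oxygen of CH3OH attacks the carbocation, forming a new C–O σ-bond and an oxonium ion.
Step 4: Deprotonation of the oxonium oxygen by solvent methanol yields the neutral ether.
Total: 4 elementary steps.

4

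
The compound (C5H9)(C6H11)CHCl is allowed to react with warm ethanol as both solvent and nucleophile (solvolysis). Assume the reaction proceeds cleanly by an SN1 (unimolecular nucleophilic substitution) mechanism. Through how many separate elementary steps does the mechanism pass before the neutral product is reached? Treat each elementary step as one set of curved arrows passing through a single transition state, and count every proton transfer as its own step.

Step 1: Ionisation: the C–Cl σ-bond cleaves heterolytically; both bonding electrons depart with Cl⁻, leaving a secondary carbocation at the α-carbon.
Step 2: Carbocation rearrangement: a 1,2-hydride shift from the adjacent cyclohexyl carbon converts the initially-formed secondary cation into the more stable tertiary cation.
Step 3: CH3CH2OH donates an oxygen lone pair into the empty p orbital of the cation, giving a protonated ether (an oxonium ion).
Step 4: Deprotonation of the oxonium oxygen by solvent ethanol yields the neutral ether.
Total: 4 elementary steps.

4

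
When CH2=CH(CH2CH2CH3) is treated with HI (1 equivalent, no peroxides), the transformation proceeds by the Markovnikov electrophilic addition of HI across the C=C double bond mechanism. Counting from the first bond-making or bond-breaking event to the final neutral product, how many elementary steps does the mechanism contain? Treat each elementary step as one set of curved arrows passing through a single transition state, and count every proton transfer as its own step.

2

Step 1: Electrophilic addition begins with the π(C=C) electrons forming a bond to the proton of HI. Following Markovnikov's rule, the resulting cation is secondary. The H–I bond breaks heterolytically, releasing I⁻.
(No 1,2-shift: no single shift to an adjacent carbon would give a more stable cation.)
Step 2: Nucleophilic attack by I⁻ on the carbocation completes the addition, giving R–I.
Total: 2 elementary steps.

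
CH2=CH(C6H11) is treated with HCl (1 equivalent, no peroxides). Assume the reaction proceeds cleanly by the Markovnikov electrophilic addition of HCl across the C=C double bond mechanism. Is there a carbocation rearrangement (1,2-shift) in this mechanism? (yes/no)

yes

The first-formed carbocation is secondary.
The adjacent cyclohexyl carbon already bears 2 other carbon substituents and has a hydrogen to migrate; after a 1,2-hydride shift from that carbon the positive charge sits on a tertiary centre.
Tertiary is more stable than secondary, so the shift occurs.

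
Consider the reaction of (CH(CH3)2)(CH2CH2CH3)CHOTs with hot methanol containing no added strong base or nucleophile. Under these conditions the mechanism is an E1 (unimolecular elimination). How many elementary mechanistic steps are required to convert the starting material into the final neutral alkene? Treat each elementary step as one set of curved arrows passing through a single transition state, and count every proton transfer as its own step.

Step 1: The C–O bond breaks with both electrons going to the tosylate; TsO⁻ leaves and a secondary carbocation remains.
Step 2: Carbocation rearrangement: a 1,2-hydride shift from the adjacent isopropyl carbon converts the initially-formed secondary cation into the more stable tertiary cation.
Step 3: Loss of a β-proton to a methanol molecule of the solvent: the C–H bonding pair collapses toward the cationic carbon to form the C=C π bond, yielding the alkene.
Total: 3 elementary steps.

3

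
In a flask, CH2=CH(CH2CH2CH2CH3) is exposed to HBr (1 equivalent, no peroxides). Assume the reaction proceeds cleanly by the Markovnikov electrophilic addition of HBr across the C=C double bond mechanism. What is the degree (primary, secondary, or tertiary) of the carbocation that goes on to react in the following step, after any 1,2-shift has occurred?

Step 1: Electrophilic addition begins with the π(C=C) electrons forming a bond to the proton of HBr. Following Markovnikov's rule, the resulting cation is secondary. The H–Br bond breaks heterolytically, releasing Br⁻.
No single 1,2-shift to an adjacent carbon would give a more-substituted cation, so no rearrangement occurs.

secondary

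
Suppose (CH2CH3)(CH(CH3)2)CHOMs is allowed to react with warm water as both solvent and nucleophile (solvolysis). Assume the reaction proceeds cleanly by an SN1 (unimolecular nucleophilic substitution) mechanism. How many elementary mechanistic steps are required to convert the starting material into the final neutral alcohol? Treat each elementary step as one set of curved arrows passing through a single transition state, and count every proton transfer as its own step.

Step 1: Ionisation: the C–O σ-bond cleaves heterolytically; both bonding electrons depart with MsO⁻, leaving a secondary carbocation at the α-carbon.
Step 2: Carbocation rearrangement: a 1,2-hydride shift from the adjacent isopropyl carbon converts the initially-formed secondary cation into the more stable tertiary cation.
Step 3: A lone pair on the oxygen of H2O attacks the carbocation, forming a new C–O σ-bond and an oxonium ion.
Step 4: A second solvent molecule removes the proton on oxygen, giving the neutral alcohol product.
Total: 4 elementary steps.

4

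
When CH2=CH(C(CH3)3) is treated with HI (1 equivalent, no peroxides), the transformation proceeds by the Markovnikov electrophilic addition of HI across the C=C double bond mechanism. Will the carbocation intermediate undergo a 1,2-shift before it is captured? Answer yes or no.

The first-formed carbocation is secondary.
The adjacent tert-butyl carbon has no hydrogen but bears methyl groups; migration of one methyl with its bonding pair (a 1,2-methyl shift) places the charge on a tertiary centre.
Tertiary is more stable than secondary, so the shift occurs.

yes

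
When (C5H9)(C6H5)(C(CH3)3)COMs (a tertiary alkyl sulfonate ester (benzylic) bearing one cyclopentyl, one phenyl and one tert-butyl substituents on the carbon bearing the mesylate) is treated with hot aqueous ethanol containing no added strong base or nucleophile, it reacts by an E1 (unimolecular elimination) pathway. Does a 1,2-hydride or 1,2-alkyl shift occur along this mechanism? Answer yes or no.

The first-formed carbocation is tertiary.
No single 1,2-shift to an adjacent carbon would produce a more-substituted cation than the one already present, so no rearrangement occurs.

no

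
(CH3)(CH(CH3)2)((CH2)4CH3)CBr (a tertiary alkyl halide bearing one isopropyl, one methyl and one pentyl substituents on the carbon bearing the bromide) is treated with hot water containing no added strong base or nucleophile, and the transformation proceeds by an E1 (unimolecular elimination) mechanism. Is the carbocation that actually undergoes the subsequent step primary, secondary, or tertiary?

Step 1: The C–Br bond breaks with both electrons going to the bromide; Br⁻ leaves and a tertiary carbocation remains.
No single 1,2-shift to an adjacent carbon would give a more-substituted cation, so no rearrangement occurs.

tertiary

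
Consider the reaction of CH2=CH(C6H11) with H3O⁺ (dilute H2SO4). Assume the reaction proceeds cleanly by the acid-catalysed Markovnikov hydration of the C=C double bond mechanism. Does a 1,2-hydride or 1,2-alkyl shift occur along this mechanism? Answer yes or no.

yes

The first-formed carbocation is secondary.
The adjacent cyclohexyl carbon already bears 2 other carbon substituents and has a hydrogen to migrate; after a 1,2-hydride shift from that carbon the positive charge sits on a tertiary centre.
Tertiary is more stable than secondary, so the shift occurs.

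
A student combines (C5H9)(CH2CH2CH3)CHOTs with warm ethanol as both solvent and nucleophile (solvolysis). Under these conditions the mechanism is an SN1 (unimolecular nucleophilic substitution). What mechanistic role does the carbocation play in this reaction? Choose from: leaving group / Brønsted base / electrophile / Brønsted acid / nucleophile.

electrophile

Step 3: Nucleophilic capture: the oxygen of CH3CH2OH bonds to the cationic carbon, producing an oxonium-ion intermediate.
The carbocation accepts an electron pair into an empty or π* orbital — it is the electrophile.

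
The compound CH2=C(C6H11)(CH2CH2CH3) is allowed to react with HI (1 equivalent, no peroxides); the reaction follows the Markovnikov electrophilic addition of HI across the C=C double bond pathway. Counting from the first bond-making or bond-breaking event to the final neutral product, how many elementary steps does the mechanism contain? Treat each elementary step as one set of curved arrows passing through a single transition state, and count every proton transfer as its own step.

Step 1: The π electrons of the C=C bond attack a proton of HI; Markovnikov addition places the new C–H on the less-substituted alkene carbon, so the positive charge ends up on the more-substituted carbon — a tertiary carbocation. The H–I bond breaks heterolytically, releasing I⁻.
(No 1,2-shift: no single shift to an adjacent carbon would give a more stable cation.)
Step 2: The I⁻ anion donates a lone pair to the carbocation, forming the new C–I σ-bond and giving the neutral alkyl halide.
Total: 2 elementary steps.

2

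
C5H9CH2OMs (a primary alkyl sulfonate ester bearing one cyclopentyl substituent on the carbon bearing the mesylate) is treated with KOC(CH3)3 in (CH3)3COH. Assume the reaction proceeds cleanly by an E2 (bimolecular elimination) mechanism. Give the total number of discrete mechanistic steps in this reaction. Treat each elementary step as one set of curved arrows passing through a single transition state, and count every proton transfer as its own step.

1

Step 1: The strong base (CH3)3CO⁻ removes a β-hydrogen; in the same concerted event the electrons of the breaking C–H bond form the new π(C=C) bond and the C–O σ-bond breaks, expelling MsO⁻. Anti-periplanar geometry; one transition state.
Total: 1 elementary step.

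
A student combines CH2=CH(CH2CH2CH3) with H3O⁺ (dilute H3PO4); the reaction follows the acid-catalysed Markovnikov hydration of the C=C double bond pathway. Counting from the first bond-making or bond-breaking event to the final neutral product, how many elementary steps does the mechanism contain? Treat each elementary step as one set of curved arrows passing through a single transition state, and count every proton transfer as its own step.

Step 1: Protonation of the alkene by H3O⁺: the π bond acts as the nucleophile and picks up H⁺, giving the more stable (Markovnikov) secondary carbocation. H2O is released.
(No 1,2-shift: no single shift to an adjacent carbon would give a more stable cation.)
Step 2: A lone pair on the oxygen of H2O attacks the carbocation, forming a C–O bond and an oxonium ion (a protonated alcohol).
Step 3: Proton transfer from the O–H of the oxonium ion to H2O completes the catalytic cycle and yields the alcohol.
Total: 3 elementary steps.

3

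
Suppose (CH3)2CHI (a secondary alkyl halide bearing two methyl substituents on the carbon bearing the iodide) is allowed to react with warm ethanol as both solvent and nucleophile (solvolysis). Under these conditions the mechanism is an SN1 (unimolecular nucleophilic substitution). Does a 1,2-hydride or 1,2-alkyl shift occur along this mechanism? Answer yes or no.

The first-formed carbocation is secondary.
No single 1,2-shift to an adjacent carbon would produce a more-substituted cation than the one already present, so no rearrangement occurs.

no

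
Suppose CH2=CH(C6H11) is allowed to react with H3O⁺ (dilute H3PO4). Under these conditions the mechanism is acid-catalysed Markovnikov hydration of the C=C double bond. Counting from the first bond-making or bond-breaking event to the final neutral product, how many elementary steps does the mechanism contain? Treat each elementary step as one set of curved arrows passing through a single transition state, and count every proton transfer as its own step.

Step 1: The π electrons of the C=C bond attack a proton of H3O⁺; Markovnikov addition places the new C–H on the less-substituted alkene carbon, so the positive charge ends up on the more-substituted carbon — a secondary carbocation. H2O is released.
Step 2: A hydride (H with its bonding pair) migrates from the adjacent cyclohexyl carbon to the cationic centre — a 1,2-hydride shift — upgrading the secondary cation to a tertiary one.
Step 3: Nucleophilic capture of the cation by H2O produces the protonated alcohol (an oxonium ion).
Step 4: H2O removes a proton from the oxonium oxygen, regenerating H3O⁺ and giving the neutral alcohol.
Total: 4 elementary steps.

4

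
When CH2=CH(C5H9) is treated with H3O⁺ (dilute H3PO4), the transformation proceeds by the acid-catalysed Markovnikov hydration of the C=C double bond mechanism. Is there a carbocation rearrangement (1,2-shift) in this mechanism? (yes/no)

The first-formed carbocation is secondary.
The adjacent cyclopentyl carbon already bears 2 other carbon substituents and has a hydrogen to migrate; after a 1,2-hydride shift from that carbon the positive charge sits on a tertiary centre.
Tertiary is more stable than secondary, so the shift occurs.

yes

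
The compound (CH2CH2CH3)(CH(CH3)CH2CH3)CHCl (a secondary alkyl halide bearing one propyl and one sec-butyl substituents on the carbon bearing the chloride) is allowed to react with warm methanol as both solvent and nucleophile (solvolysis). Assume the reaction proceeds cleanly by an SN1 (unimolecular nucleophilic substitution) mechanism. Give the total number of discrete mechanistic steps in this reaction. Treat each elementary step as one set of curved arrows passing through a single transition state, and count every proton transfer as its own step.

Step 1: Rate-determining heterolysis of the C–Cl bond gives Cl⁻ and a secondary carbocation.
Step 2: Carbocation rearrangement: a 1,2-hydride shift from the adjacent sec-butyl carbon converts the initially-formed secondary cation into the more stable tertiary cation.
Step 3: A lone pair on the oxygen of CH3OH attacks the carbocation, forming a new C–O σ-bond and an oxonium ion.
Step 4: Proton transfer from the O–H of the oxonium ion to a solvent molecule delivers the neutral ether.
Total: 4 elementary steps.

4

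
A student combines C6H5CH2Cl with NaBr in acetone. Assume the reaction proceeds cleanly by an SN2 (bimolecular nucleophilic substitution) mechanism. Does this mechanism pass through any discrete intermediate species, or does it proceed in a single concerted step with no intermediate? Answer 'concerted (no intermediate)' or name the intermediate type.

Br⁻ attacks the back face of the α-carbon while Cl⁻ departs with the C–Cl bonding pair — a single concerted displacement through a pentacoordinate transition state.
All bond changes occur in one transition state; no discrete intermediate is formed.

concerted (no intermediate)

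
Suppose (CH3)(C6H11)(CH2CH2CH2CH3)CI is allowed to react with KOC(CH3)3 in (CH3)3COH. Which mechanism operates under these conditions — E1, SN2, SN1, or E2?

Conditions: a strong/bulky base with a tertiary substrate bearing a β-hydrogen.
These conditions are the textbook signature of the E2 pathway.
A strong (often hindered) base removes a β-H in concert with loss of the leaving group — bimolecular elimination.

E2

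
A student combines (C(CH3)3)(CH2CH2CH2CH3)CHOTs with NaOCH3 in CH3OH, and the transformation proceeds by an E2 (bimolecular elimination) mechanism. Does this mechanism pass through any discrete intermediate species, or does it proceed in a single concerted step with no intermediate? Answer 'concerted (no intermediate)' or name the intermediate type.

The strong base CH3O⁻ removes a β-hydrogen; in the same concerted event the electrons of the breaking C–H bond form the new π(C=C) bond and the C–O σ-bond breaks, expelling TsO⁻. Anti-periplanar geometry; one transition state.
All bond changes occur in one transition state; no discrete intermediate is formed.

concerted (no intermediate)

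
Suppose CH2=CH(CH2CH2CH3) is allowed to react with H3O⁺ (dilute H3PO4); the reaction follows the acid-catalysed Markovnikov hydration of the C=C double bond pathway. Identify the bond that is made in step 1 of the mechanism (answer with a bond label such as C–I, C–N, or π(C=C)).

C–H

Step 1: Electrophilic addition begins with the π(C=C) electrons forming a bond to the proton of H3O⁺. Following Markovnikov's rule, the resulting cation is secondary. H2O is released.
The bond formed in this step is the C–H bond.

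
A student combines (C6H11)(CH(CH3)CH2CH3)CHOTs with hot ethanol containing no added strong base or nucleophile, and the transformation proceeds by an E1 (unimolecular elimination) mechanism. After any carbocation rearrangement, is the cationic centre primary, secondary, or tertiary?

tertiary

Step 1: Ionisation: the C–O σ-bond cleaves heterolytically; both bonding electrons depart with TsO⁻, leaving a secondary carbocation at the α-carbon.
Step 2: Carbocation rearrangement: a 1,2-hydride shift from the adjacent sec-butyl carbon converts the initially-formed secondary cation into the more stable tertiary cation.
The cation rearranges from secondary to tertiary via a 1,2-hydride shift from the adjacent sec-butyl carbon; the tertiary cation is what reacts next.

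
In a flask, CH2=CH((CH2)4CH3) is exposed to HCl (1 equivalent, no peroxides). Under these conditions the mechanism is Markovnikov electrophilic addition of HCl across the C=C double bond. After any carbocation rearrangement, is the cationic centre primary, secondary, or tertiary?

secondary

Step 1: Protonation of the alkene by HCl: the π bond acts as the nucleophile and picks up H⁺, giving the more stable (Markovnikov) secondary carbocation. The H–Cl bond breaks heterolytically, releasing Cl⁻.
No single 1,2-shift to an adjacent carbon would give a more-substituted cation, so no rearrangement occurs.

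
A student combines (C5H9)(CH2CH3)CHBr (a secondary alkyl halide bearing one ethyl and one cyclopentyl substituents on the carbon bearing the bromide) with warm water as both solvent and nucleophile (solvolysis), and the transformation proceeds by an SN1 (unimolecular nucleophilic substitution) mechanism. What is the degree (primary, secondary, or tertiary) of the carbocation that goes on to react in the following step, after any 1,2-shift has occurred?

Step 1: Ionisation: the C–Br σ-bond cleaves heterolytically; both bonding electrons depart with Br⁻, leaving a secondary carbocation at the α-carbon.
Step 2: A 1,2-hydride shift from the adjacent cyclopentyl carbon moves the positive charge from the secondary centre to an adjacent carbon, generating a more stable tertiary carbocation.
The cation rearranges from secondary to tertiary via a 1,2-hydride shift from the adjacent cyclopentyl carbon; the tertiary cation is what reacts next.

tertiary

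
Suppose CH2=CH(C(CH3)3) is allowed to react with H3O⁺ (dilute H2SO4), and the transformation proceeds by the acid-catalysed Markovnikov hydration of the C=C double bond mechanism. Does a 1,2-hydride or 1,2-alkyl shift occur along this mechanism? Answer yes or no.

The first-formed carbocation is secondary.
The adjacent tert-butyl carbon has no hydrogen but bears methyl groups; migration of one methyl with its bonding pair (a 1,2-methyl shift) places the charge on a tertiary centre.
Tertiary is more stable than secondary, so the shift occurs.

yes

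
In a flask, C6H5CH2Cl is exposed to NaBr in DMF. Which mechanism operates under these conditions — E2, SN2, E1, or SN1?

SN2

Conditions: a primary substrate with a strong nucleophile in the polar aprotic solvent DMF.
These conditions are the textbook signature of the SN2 pathway.
An unhindered substrate with a strong nucleophile in a polar aprotic solvent favours one-step backside displacement.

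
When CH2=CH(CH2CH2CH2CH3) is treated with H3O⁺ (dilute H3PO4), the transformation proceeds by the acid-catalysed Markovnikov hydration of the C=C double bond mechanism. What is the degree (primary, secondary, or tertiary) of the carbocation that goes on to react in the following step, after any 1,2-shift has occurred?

Step 1: The π electrons of the C=C bond attack a proton of H3O⁺; Markovnikov addition places the new C–H on the less-substituted alkene carbon, so the positive charge ends up on the more-substituted carbon — a secondary carbocation. H2O is released.
No single 1,2-shift to an adjacent carbon would give a more-substituted cation, so no rearrangement occurs.

secondary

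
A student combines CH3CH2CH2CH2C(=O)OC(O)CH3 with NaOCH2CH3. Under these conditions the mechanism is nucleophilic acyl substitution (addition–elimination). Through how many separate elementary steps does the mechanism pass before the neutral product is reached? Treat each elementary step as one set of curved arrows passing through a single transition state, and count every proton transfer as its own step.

2

Step 1: CH3CH2O⁻ adds to the carbonyl carbon; the C=O π electrons shift onto oxygen and a tetrahedral alkoxide intermediate forms.
Step 2: Collapse of the tetrahedral intermediate: the alkoxide oxygen pushes its lone pair back to re-form C=O while CH3CO2⁻ leaves.
Total: 2 elementary steps.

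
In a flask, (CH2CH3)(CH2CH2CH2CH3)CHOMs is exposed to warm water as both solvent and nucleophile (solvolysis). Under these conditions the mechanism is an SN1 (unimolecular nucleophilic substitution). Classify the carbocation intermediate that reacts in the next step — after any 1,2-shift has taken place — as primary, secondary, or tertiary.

secondary

Step 1: The C–O bond breaks with both electrons going to the mesylate; MsO⁻ leaves and a secondary carbocation remains.
No single 1,2-shift to an adjacent carbon would give a more-substituted cation, so no rearrangement occurs.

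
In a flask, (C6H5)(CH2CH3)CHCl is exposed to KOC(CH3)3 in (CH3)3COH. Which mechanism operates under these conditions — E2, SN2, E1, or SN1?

Conditions: a strong/bulky base with a secondary substrate bearing a β-hydrogen.
These conditions are the textbook signature of the E2 pathway.
A strong (often hindered) base removes a β-H in concert with loss of the leaving group — bimolecular elimination.

E2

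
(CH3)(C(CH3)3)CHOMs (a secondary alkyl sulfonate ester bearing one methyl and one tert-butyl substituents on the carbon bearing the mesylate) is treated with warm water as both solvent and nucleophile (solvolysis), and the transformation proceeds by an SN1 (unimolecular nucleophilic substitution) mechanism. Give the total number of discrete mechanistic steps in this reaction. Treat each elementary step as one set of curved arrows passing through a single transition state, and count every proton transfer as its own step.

Step 1: Unassisted departure of MsO⁻ (taking the C–O bonding pair) generates a secondary carbocation.
Step 2: A methyl group with its bonding pair migrates from the adjacent tert-butyl carbon to the cationic centre — a 1,2-methyl shift — upgrading the secondary cation to a tertiary one.
Step 3: Nucleophilic capture: the oxygen of H2O bonds to the cationic carbon, producing an oxonium-ion intermediate.
Step 4: Deprotonation of the oxonium oxygen by solvent water yields the neutral alcohol.
Total: 4 elementary steps.

4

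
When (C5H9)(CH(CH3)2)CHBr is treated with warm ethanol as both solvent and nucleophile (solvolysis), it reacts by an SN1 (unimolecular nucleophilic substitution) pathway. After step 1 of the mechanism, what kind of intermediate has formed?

secondary carbocation

Step 1: Ionisation: the C–Br σ-bond cleaves heterolytically; both bonding electrons depart with Br⁻, leaving a secondary carbocation at the α-carbon.
After step 1 the species present is a secondary carbocation.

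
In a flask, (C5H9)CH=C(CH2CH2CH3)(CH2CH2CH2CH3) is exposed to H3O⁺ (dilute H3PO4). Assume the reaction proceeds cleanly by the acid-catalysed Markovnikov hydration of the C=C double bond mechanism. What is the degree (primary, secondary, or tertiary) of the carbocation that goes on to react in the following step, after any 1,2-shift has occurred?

Step 1: The π electrons of the C=C bond attack a proton of H3O⁺; Markovnikov addition places the new C–H on the less-substituted alkene carbon, so the positive charge ends up on the more-substituted carbon — a tertiary carbocation. H2O is released.
No single 1,2-shift to an adjacent carbon would give a more-substituted cation, so no rearrangement occurs.

tertiary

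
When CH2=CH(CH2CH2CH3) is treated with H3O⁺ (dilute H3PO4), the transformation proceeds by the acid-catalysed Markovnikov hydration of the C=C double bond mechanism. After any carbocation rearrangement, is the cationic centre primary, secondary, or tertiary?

Step 1: The π electrons of the C=C bond attack a proton of H3O⁺; Markovnikov addition places the new C–H on the less-substituted alkene carbon, so the positive charge ends up on the more-substituted carbon — a secondary carbocation. H2O is released.
No single 1,2-shift to an adjacent carbon would give a more-substituted cation, so no rearrangement occurs.

secondary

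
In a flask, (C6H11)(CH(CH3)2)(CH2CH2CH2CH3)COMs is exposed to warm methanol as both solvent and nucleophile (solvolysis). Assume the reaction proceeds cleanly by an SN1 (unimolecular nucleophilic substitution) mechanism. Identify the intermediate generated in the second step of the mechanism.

Step 1: Ionisation: the C–O σ-bond cleaves heterolytically; both bonding electrons depart with MsO⁻, leaving a tertiary carbocation at the α-carbon.
Step 2: Nucleophilic capture: the oxygen of CH3OH bonds to the cationic carbon, producing an oxonium-ion intermediate.
After step 2 the species present is an oxonium ion.

oxonium ion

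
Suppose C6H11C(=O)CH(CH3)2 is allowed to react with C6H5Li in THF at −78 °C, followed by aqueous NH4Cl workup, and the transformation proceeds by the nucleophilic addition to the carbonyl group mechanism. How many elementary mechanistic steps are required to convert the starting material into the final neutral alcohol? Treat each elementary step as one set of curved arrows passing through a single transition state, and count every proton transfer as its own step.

Step 1: A lone pair / filled orbital on the carbanion-like carbon of C6H5Li attacks the electrophilic carbonyl carbon; the π(C=O) electrons shift onto oxygen, producing a tetrahedral alkoxide intermediate.
Step 2: Protonation of the alkoxide by aqueous NH4Cl workup furnishes an alcohol.
Total: 2 elementary steps.

2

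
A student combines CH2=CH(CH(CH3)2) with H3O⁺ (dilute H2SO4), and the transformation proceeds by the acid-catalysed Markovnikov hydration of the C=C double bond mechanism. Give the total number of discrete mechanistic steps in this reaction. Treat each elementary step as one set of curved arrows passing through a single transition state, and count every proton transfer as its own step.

4

Step 1: Electrophilic addition begins with the π(C=C) electrons forming a bond to the proton of H3O⁺. Following Markovnikov's rule, the resulting cation is secondary. H2O is released.
Step 2: Carbocation rearrangement: a 1,2-hydride shift from the adjacent isopropyl carbon converts the initially-formed secondary cation into the more stable tertiary cation.
Step 3: Nucleophilic capture of the cation by H2O produces the protonated alcohol (an oxonium ion).
Step 4: Proton transfer from the O–H of the oxonium ion to H2O completes the catalytic cycle and yields the alcohol.
Total: 4 elementary steps.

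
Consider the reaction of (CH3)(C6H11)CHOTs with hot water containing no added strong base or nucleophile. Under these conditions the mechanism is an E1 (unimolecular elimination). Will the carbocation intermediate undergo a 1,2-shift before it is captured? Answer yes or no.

The first-formed carbocation is secondary.
The adjacent cyclohexyl carbon already bears 2 other carbon substituents and has a hydrogen to migrate; after a 1,2-hydride shift from that carbon the positive charge sits on a tertiary centre.
Tertiary is more stable than secondary, so the shift occurs.

yes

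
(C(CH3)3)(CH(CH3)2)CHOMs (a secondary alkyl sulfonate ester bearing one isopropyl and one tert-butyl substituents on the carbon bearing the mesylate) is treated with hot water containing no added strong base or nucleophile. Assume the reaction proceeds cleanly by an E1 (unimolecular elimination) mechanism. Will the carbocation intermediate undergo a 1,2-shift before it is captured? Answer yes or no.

yes

The first-formed carbocation is secondary.
The adjacent isopropyl carbon already bears 2 other carbon substituents and has a hydrogen to migrate; after a 1,2-hydride shift from that carbon the positive charge sits on a tertiary centre.
Tertiary is more stable than secondary, so the shift occurs.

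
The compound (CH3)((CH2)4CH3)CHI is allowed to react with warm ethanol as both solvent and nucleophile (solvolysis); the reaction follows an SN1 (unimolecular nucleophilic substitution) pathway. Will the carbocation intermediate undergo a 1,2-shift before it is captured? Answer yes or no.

The first-formed carbocation is secondary.
No single 1,2-shift to an adjacent carbon would produce a more-substituted cation than the one already present, so no rearrangement occurs.

no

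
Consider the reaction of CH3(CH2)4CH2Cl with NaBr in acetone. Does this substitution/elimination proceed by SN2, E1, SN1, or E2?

SN2

Conditions: a primary substrate with a strong nucleophile in the polar aprotic solvent acetone.
These conditions are the textbook signature of the SN2 pathway.
An unhindered substrate with a strong nucleophile in a polar aprotic solvent favours one-step backside displacement.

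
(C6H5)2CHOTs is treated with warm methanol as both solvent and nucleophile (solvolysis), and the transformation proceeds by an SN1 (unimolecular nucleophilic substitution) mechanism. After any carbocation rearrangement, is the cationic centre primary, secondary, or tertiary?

Step 1: Unassisted departure of TsO⁻ (taking the C–O bonding pair) generates a secondary carbocation.
No single 1,2-shift to an adjacent carbon would give a more-substituted cation, so no rearrangement occurs.

secondary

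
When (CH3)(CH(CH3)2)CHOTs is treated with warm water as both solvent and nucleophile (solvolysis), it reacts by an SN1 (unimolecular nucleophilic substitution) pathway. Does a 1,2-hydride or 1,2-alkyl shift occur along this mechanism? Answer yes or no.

yes

The first-formed carbocation is secondary.
The adjacent isopropyl carbon already bears 2 other carbon substituents and has a hydrogen to migrate; after a 1,2-hydride shift from that carbon the positive charge sits on a tertiary centre.
Tertiary is more stable than secondary, so the shift occurs.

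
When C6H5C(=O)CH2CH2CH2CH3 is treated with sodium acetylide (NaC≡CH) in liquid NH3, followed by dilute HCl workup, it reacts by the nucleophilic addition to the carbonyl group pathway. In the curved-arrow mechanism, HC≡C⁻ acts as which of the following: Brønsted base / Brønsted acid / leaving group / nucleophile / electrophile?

nucleophile

Step 1: HC≡C⁻ attacks the sp² carbonyl carbon; the C=O π bond breaks and the electrons end up as a lone pair on the alkoxide oxygen of the tetrahedral intermediate.
HC≡C⁻ donates an electron pair to form a new σ-bond to carbon — it is the nucleophile.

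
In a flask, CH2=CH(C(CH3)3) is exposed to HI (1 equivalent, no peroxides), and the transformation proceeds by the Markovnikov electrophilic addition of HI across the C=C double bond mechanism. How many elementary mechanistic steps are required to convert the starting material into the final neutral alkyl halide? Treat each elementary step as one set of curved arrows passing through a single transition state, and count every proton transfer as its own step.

Step 1: Protonation of the alkene by HI: the π bond acts as the nucleophile and picks up H⁺, giving the more stable (Markovnikov) secondary carbocation. The H–I bond breaks heterolytically, releasing I⁻.
Step 2: Carbocation rearrangement: a 1,2-methyl shift from the adjacent tert-butyl carbon converts the initially-formed secondary cation into the more stable tertiary cation.
Step 3: I⁻ captures the cation: a lone pair on I⁻ fills the empty p orbital, producing the alkyl halide product.
Total: 3 elementary steps.

3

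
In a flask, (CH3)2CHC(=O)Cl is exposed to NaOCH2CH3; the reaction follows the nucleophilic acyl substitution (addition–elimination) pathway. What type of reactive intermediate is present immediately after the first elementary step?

Step 1: Nucleophilic addition of CH3CH2O⁻ to the acyl carbon breaks the π(C=O) bond and yields a tetrahedral, anionic intermediate.
After step 1 the species present is a tetrahedral intermediate.

tetrahedral intermediate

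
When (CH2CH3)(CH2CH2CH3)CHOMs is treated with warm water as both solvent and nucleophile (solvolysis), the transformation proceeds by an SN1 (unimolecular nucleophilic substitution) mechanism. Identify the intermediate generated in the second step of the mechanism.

Step 1: Unassisted departure of MsO⁻ (taking the C–O bonding pair) generates a secondary carbocation.
Step 2: Nucleophilic capture: the oxygen of H2O bonds to the cationic carbon, producing an oxonium-ion intermediate.
After step 2 the species present is an oxonium ion.

oxonium ion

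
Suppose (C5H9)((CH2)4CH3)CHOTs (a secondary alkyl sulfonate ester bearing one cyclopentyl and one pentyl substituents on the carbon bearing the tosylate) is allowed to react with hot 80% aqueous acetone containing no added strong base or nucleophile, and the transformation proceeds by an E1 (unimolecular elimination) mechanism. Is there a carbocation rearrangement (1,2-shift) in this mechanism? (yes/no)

yes

The first-formed carbocation is secondary.
The adjacent cyclopentyl carbon already bears 2 other carbon substituents and has a hydrogen to migrate; after a 1,2-hydride shift from that carbon the positive charge sits on a tertiary centre.
Tertiary is more stable than secondary, so the shift occurs.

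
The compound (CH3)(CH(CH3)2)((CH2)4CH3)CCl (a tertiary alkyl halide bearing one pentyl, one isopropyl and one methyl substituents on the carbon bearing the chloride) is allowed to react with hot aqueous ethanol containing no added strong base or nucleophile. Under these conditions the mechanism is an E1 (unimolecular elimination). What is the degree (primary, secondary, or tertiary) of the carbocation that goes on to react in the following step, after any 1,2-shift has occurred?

Step 1: Rate-determining heterolysis of the C–Cl bond gives Cl⁻ and a tertiary carbocation.
No single 1,2-shift to an adjacent carbon would give a more-substituted cation, so no rearrangement occurs.

tertiary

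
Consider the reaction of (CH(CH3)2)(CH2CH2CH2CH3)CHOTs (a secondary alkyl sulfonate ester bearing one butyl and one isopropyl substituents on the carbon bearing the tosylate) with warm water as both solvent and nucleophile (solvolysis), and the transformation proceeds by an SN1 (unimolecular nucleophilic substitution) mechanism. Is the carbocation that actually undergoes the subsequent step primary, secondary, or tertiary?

tertiary

Step 1: Rate-determining heterolysis of the C–O bond gives TsO⁻ and a secondary carbocation.
Step 2: A hydride (H with its bonding pair) migrates from the adjacent isopropyl carbon to the cationic centre — a 1,2-hydride shift — upgrading the secondary cation to a tertiary one.
The cation rearranges from secondary to tertiary via a 1,2-hydride shift from the adjacent isopropyl carbon; the tertiary cation is what reacts next.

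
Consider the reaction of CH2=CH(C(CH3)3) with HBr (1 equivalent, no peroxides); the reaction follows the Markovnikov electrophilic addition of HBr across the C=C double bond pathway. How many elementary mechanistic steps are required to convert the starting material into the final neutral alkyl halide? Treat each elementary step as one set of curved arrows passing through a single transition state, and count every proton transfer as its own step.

3

Step 1: Electrophilic addition begins with the π(C=C) electrons forming a bond to the proton of HBr. Following Markovnikov's rule, the resulting cation is secondary. The H–Br bond breaks heterolytically, releasing Br⁻.
Step 2: A 1,2-methyl shift from the adjacent tert-butyl carbon moves the positive charge from the secondary centre to an adjacent carbon, generating a more stable tertiary carbocation.
Step 3: Br⁻ captures the cation: a lone pair on Br⁻ fills the empty p orbital, producing the alkyl halide product.
Total: 3 elementary steps.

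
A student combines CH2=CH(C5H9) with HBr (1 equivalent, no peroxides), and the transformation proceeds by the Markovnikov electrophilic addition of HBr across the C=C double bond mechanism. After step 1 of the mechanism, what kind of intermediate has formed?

secondary carbocation

Step 1: Electrophilic addition begins with the π(C=C) electrons forming a bond to the proton of HBr. Following Markovnikov's rule, the resulting cation is secondary. The H–Br bond breaks heterolytically, releasing Br⁻.
After step 1 the species present is a secondary carbocation.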